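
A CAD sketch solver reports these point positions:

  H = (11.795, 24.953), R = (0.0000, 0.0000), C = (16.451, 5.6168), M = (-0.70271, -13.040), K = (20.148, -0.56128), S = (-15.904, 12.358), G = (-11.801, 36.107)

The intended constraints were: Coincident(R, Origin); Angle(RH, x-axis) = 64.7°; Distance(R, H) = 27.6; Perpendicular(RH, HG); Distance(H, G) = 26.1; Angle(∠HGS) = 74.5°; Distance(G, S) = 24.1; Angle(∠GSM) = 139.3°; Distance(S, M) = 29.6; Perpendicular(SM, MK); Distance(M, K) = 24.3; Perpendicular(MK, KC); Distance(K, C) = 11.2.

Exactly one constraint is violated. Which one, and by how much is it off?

Distance(K, C) = 11.2 — off by 4.00.

R = (0.00, 0.00) ✓; RH at 64.70° ✓; |RH| = 27.60 ✓; ∠(RH, HG) = 90.00° ✓; |HG| = 26.10 ✓; ∠HGS = 74.50° ✓; |GS| = 24.10 ✓; ∠GSM = 139.3° ✓; |SM| = 29.60 ✓; ∠(SM, MK) = 90.00° ✓; |MK| = 24.30 ✓; ∠(MK, KC) = 90.00° ✓; |KC| = 7.200 ✗.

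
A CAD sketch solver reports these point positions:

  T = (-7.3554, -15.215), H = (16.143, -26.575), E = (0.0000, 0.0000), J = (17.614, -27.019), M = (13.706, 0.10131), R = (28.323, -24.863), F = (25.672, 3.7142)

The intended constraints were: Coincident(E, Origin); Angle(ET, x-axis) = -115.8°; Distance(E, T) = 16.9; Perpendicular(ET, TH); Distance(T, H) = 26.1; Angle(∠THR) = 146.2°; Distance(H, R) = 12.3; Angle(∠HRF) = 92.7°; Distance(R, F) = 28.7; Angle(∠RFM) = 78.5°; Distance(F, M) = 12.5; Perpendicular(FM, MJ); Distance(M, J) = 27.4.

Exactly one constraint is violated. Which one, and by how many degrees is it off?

Perpendicular(FM, MJ) — off by 8.60°.

E = (0.00, 0.00) ✓; ET at -115.8° ✓; |ET| = 16.90 ✓; ∠(ET, TH) = 90.00° ✓; |TH| = 26.10 ✓; ∠THR = 146.2° ✓; |HR| = 12.30 ✓; ∠HRF = 92.70° ✓; |RF| = 28.70 ✓; ∠RFM = 78.50° ✓; |FM| = 12.50 ✓; ∠(FM, MJ) = 81.40° ✗; |MJ| = 27.40 ✓.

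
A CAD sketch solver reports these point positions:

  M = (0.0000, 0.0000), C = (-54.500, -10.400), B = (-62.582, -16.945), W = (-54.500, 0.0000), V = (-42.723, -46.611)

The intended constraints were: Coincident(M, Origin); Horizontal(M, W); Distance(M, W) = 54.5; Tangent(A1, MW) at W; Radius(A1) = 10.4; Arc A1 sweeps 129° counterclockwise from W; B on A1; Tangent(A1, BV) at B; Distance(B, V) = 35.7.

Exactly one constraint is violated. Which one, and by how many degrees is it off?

Tangent(A1, BV) at B — off by 5.20°.

M = (0.00, 0.00) ✓; M.y = 0.00, W.y = 0.00 ✓; |MW| = 54.50 ✓; ∠(CW, WM) = 90.00° ✓; |CW| = 10.40 ✓; bearing(C→B) − bearing(C→W) = 129.0° ✓; |CB| = 10.40 ✓; ∠(CB, BV) = 95.20° ✗; |BV| = 35.70 ✓.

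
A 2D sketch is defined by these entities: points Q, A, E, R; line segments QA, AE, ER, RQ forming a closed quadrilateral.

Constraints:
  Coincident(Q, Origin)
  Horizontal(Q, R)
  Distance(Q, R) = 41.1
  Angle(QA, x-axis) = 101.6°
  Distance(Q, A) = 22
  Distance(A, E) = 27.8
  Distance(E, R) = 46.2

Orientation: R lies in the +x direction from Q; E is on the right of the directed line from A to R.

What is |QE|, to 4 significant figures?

7.804

Q is at the origin; Q and R share the same y with |QR| = 41.1 and R in +x, so R = (41.1, 0). QA runs at 101.6° with |QA| = 22.0, so A = (-4.424, 21.55). E is determined by |AE| = 27.8 and |ER| = 46.2 together: it lies at the intersection of circle(A, 27.8) and circle(R, 46.2). With |AR| = 50.37, the foot of the radical line on AR is 11.67 from A and the perpendicular offset is √(27.8² − 11.67²) = 25.23. Taking the right-of-AR solution: E = (-4.676, -6.248).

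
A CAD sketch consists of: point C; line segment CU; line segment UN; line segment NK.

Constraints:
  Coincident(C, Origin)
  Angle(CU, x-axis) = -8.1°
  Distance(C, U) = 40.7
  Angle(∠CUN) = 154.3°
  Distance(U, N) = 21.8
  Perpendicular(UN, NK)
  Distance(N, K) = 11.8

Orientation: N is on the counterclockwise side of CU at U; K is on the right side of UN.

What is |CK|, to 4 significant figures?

65.47

∠CUN = 154.3°, so UN runs at -8.1° + (180° − 154.3°) = 17.60° from the x-axis; with |UN| = 21.8, N = U + 21.8·(cos 17.60°, sin 17.60°) = (61.07, 0.8570). UN is perpendicular to NK; with |NK| = 11.8 on the right of UN, K = N + 11.8·(0.3024, -0.9532) = (64.64, -10.39). Then |CK| = |K − C| = 65.47.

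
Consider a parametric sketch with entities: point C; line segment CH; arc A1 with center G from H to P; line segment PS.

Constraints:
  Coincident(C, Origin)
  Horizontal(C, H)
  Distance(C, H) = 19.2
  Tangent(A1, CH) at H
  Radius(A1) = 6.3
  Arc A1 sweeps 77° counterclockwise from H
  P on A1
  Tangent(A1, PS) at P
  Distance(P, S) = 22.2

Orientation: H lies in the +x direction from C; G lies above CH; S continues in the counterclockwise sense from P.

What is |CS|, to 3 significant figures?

40.3

C is at the origin; CH is horizontal with |CH| = 19.2 and H on the +x side, so H = (19.2, 0.00). Tangency of A1 to CH means the radius GH is perpendicular to CH, so G = H + (0, 6.3) = (19.2, 6.30). On A1, H sits at bearing -90° from G; a 77° counterclockwise sweep puts P at bearing -13°, so P = G + 6.3·(cos -13°, sin -13°) = (25.3, 4.88). A1 meets PS tangentially, so GP is at right angles to PS, so PS runs along (−sin -13°, cos -13°); with |PS| = 22.2, S = (30.3, 26.5). Then |CS| = |S − C| = 40.3.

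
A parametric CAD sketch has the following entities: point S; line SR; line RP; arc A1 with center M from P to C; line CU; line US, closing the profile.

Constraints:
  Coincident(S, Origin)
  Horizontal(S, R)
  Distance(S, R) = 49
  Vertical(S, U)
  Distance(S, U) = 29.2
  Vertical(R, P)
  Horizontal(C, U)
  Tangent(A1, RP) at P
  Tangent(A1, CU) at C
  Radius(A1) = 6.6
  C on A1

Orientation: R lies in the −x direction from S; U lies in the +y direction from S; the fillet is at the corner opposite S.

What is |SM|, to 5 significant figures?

48.047

SU is vertical with |SU| = 29.2 and U on the +y side, so U = (0.0000, 29.200). The virtual corner opposite S is at (-49.000, 29.200). Since A1 is tangent to RP there, MP ⟂ RP and the tangent condition forces MC to be normal to CU, with radius 6.6, so the center M sits 6.6 in from both sides at M = (-42.400, 22.600). Then |SM| = |M − S| = 48.047.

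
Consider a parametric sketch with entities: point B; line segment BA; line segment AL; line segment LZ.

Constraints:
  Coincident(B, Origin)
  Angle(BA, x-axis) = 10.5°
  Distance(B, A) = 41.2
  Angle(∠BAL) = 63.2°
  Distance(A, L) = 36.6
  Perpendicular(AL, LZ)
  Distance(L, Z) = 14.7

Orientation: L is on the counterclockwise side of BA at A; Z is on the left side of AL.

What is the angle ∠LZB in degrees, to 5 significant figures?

140.77°

B is at the origin; BA runs at 10.5° with length 41.2, so A = 41.2·(cos 10.5°, sin 10.5°) = (40.510, 7.5081). ∠BAL = 63.2°, so AL runs at 10.5° + (180° − 63.2°) = 127.30° from the x-axis; with |AL| = 36.6, L = A + 36.6·(cos 127.30°, sin 127.30°) = (18.331, 36.622). AL ⟂ LZ; with |LZ| = 14.7 on the left of AL, Z = L + 14.7·(-0.79547, -0.60599) = (6.6375, 27.714). Then cos ∠LZB = ZL·ZB / (|ZL||ZB|), giving 140.77°.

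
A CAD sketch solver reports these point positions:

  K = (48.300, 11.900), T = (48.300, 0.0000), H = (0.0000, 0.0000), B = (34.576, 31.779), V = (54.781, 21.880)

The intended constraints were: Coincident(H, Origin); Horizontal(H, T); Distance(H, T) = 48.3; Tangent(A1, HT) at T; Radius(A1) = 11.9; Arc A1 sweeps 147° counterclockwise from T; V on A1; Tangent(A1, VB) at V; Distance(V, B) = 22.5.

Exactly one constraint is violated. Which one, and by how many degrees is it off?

Tangent(A1, VB) at V — off by 6.90°.

H = (0.00, 0.00) ✓; H.y = 0.00, T.y = 0.00 ✓; |HT| = 48.30 ✓; ∠(KT, TH) = 90.00° ✓; |KT| = 11.90 ✓; bearing(K→V) − bearing(K→T) = 147.0° ✓; |KV| = 11.90 ✓; ∠(KV, VB) = 83.10° ✗; |VB| = 22.50 ✓.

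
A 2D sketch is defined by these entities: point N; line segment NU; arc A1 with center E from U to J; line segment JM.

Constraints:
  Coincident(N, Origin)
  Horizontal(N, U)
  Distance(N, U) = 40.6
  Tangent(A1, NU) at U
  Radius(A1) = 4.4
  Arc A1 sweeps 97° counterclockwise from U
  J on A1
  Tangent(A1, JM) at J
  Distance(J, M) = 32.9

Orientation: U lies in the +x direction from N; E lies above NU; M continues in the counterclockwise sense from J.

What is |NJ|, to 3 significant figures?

45.2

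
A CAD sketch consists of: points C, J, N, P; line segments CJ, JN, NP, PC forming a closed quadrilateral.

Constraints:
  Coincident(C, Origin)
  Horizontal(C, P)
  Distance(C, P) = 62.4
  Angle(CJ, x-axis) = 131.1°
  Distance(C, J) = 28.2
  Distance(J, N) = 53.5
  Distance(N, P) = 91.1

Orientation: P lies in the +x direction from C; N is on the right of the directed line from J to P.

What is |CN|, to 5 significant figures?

39.391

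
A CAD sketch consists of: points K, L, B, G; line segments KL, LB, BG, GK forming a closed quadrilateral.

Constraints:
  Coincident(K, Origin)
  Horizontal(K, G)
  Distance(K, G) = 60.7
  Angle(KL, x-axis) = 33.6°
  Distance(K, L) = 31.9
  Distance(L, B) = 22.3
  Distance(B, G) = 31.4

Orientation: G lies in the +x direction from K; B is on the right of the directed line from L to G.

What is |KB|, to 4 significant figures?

29.95

Checks: |LB| = 22.30 ✓; |BG| = 31.40 ✓.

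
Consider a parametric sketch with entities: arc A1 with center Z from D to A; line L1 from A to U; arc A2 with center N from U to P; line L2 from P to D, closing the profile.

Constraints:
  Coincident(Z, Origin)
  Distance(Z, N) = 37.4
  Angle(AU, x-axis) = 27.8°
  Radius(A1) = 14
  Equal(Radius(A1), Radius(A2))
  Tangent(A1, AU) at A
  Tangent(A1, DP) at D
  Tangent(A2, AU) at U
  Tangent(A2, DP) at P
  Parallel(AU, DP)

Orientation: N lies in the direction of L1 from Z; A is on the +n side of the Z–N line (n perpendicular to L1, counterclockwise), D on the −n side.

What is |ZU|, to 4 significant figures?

39.93

The slot axis is L1's direction at 27.8°, so u = (cos 27.8°, sin 27.8°) = (0.8846, 0.4664) and n = (−sin 27.8°, cos 27.8°) = (-0.4664, 0.8846). Z is at the origin and N lies 37.4 along u from Z, so N = 37.4·u = (33.08, 17.44). Tangency of A1 to both parallel lines with radius 14.0 puts A and D at Z ± 14.0·n: A = (-6.529, 12.38), D = (6.529, -12.38). Equal radii place U and P the same way about N: U = N + 14.0·n = (26.55, 29.83), P = N − 14.0·n = (39.61, 5.059). Then |ZU| = |U − Z| = 39.93.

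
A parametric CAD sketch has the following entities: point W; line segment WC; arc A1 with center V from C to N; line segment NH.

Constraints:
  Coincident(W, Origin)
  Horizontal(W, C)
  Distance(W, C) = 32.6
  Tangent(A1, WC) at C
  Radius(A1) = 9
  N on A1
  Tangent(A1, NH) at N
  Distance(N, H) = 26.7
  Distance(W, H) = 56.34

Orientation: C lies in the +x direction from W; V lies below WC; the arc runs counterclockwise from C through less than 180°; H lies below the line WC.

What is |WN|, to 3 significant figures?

30.2

Checks: W.y = 0.00, C.y = 0.00 ✓; |VN| = 9.000 ✓; ∠(VN, NH) = 90.00° ✓; |NH| = 26.70 ✓; |WH| = 56.34 ✓.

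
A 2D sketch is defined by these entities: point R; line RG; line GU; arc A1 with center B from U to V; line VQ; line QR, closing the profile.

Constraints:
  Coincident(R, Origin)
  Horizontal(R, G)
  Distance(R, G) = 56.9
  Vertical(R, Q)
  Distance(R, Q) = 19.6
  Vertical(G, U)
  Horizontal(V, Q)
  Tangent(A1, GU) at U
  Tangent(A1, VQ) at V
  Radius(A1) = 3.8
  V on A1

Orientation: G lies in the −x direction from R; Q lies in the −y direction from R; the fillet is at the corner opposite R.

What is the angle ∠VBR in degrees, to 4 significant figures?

106.6°

R is at the origin; RG is horizontal with |RG| = 56.9 and G on the −x side, so G = (-56.90, 0.000). RQ is vertical with |RQ| = 19.6 and Q on the −y side, so Q = (0.000, -19.60). The virtual corner opposite R is at (-56.90, -19.60). The tangent condition forces BU to be normal to GU and the tangent condition forces BV to be normal to VQ, with radius 3.8, so the center B sits 3.8 in from both sides at B = (-53.10, -15.80). That places the tangent points at U = (-56.90, -15.80) on GU and V = (-53.10, -19.60) on VQ. Then cos ∠VBR = BV·BR / (|BV||BR|), giving 106.6°.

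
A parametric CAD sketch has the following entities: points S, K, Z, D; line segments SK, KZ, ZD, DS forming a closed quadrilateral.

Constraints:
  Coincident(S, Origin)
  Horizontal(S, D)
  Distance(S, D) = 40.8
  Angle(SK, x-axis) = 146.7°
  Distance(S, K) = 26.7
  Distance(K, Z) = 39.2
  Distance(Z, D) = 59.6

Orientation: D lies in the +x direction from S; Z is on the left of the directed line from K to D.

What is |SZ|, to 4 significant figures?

45.37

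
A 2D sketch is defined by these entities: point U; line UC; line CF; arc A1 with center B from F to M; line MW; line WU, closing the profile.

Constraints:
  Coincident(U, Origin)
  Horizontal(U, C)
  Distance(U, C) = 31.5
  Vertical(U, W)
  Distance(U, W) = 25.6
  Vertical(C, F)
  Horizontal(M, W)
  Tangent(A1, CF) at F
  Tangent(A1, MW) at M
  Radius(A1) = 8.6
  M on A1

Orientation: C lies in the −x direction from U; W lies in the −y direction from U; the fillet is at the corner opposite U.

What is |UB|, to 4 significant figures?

28.52

U is at the origin; U and C share the same y with |UC| = 31.5 and C on the −x side, so C = (-31.50, 0.000). UW is vertical with |UW| = 25.6 and W on the −y side, so W = (0.000, -25.60). The virtual corner opposite U is at (-31.50, -25.60). Tangency of A1 to CF means the radius BF is perpendicular to CF and A1 meets MW tangentially, so BM is at right angles to MW, with radius 8.6, so the center B sits 8.6 in from both sides at B = (-22.90, -17.00). Then |UB| = |B − U| = 28.52.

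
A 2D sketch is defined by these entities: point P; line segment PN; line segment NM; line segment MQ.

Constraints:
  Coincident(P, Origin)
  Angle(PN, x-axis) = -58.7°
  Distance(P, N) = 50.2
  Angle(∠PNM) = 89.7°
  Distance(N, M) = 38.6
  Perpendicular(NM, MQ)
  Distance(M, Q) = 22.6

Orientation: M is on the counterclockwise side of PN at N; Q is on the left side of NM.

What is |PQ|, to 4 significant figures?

47.24

∠PNM = 89.7°, so NM runs at -58.7° + (180° − 89.7°) = 31.60° from the x-axis; with |NM| = 38.6, M = N + 38.6·(cos 31.60°, sin 31.60°) = (58.96, -22.67). NM ⟂ MQ; with |MQ| = 22.6 on the left of NM, Q = M + 22.6·(-0.5240, 0.8517) = (47.11, -3.419). Then |PQ| = |Q − P| = 47.24.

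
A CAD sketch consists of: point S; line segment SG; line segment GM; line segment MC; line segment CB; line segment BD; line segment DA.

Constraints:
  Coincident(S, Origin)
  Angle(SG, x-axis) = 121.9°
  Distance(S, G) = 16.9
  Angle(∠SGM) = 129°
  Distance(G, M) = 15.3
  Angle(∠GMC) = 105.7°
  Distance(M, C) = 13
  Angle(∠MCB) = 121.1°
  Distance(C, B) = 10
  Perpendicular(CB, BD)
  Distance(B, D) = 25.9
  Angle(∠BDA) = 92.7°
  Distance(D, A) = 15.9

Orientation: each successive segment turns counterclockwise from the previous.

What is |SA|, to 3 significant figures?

27.1

The perpendicularity gives BD at right angles to CB, so BD runs at 36.1°; with |BD| = 25.9, D = (-2.33, 11.4). ∠BDA = 92.7° gives DA at 123° from the x-axis; with |DA| = 15.9, A = (-11.1, 24.7). Then |SA| = |A − S| = 27.1.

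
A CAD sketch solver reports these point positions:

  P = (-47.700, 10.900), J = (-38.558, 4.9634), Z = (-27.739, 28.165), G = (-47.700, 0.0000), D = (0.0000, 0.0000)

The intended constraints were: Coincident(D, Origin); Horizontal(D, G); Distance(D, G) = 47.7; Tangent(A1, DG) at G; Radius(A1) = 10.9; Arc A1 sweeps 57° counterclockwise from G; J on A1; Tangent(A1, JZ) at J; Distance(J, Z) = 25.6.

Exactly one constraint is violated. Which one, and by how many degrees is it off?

Tangent(A1, JZ) at J — off by 8.00°.

D = (0.00, 0.00) ✓; D.y = 0.00, G.y = 0.00 ✓; |DG| = 47.70 ✓; ∠(PG, GD) = 90.00° ✓; |PG| = 10.90 ✓; bearing(P→J) − bearing(P→G) = 57.00° ✓; |PJ| = 10.90 ✓; ∠(PJ, JZ) = 82.00° ✗; |JZ| = 25.60 ✓.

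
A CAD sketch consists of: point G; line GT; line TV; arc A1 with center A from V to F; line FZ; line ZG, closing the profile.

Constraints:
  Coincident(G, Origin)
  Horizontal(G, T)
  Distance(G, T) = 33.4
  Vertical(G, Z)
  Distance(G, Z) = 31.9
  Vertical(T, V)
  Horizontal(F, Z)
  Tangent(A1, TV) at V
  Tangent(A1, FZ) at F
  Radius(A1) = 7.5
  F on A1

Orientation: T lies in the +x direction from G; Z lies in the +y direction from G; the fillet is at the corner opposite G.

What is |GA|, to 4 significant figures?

35.58

G is at the origin; G and T share the same y with |GT| = 33.4 and T on the +x side, so T = (33.40, 0.000). GZ is vertical with |GZ| = 31.9 and Z on the +y side, so Z = (0.000, 31.90). The virtual corner opposite G is at (33.40, 31.90). A1 meets TV tangentially, so AV is at right angles to TV and tangency of A1 to FZ means the radius AF is perpendicular to FZ, with radius 7.5, so the center A sits 7.5 in from both sides at A = (25.90, 24.40). Then |GA| = |A − G| = 35.58.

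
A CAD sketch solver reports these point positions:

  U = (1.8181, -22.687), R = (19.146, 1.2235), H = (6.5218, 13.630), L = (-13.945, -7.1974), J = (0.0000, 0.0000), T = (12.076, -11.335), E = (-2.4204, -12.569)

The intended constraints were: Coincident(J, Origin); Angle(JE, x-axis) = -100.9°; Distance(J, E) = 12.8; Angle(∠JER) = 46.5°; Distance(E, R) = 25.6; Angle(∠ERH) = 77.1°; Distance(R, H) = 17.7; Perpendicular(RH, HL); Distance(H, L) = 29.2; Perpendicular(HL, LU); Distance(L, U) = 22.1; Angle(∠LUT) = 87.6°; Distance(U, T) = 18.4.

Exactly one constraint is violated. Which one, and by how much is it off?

Distance(U, T) = 18.4 — off by 3.10.

J = (0.00, 0.00) ✓; JE at -100.9° ✓; |JE| = 12.80 ✓; ∠JER = 46.50° ✓; |ER| = 25.60 ✓; ∠ERH = 77.10° ✓; |RH| = 17.70 ✓; ∠(RH, HL) = 90.00° ✓; |HL| = 29.20 ✓; ∠(HL, LU) = 90.00° ✓; |LU| = 22.10 ✓; ∠LUT = 87.60° ✓; |UT| = 15.30 ✗.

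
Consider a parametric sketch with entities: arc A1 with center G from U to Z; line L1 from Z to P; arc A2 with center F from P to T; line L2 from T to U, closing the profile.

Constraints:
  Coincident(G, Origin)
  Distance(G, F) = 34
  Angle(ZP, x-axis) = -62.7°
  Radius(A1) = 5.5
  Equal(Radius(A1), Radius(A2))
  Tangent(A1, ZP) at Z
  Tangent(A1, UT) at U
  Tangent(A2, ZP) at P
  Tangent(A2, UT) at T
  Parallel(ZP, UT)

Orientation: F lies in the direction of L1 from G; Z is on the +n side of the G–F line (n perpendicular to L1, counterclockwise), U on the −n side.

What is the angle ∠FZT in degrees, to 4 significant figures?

8.739°

The slot axis is L1's direction at -62.7°, so u = (cos -62.7°, sin -62.7°) = (0.4586, -0.8886) and n = (−sin -62.7°, cos -62.7°) = (0.8886, 0.4586). G is at the origin and F lies 34.0 along u from G, so F = 34.0·u = (15.59, -30.21). Tangency of A1 to both parallel lines with radius 5.5 puts Z and U at G ± 5.5·n: Z = (4.887, 2.523), U = (-4.887, -2.523). Equal radii place P and T the same way about F: P = F + 5.5·n = (20.48, -27.69), T = F − 5.5·n = (10.71, -32.74). Then cos ∠FZT = ZF·ZT / (|ZF||ZT|), giving 8.739°.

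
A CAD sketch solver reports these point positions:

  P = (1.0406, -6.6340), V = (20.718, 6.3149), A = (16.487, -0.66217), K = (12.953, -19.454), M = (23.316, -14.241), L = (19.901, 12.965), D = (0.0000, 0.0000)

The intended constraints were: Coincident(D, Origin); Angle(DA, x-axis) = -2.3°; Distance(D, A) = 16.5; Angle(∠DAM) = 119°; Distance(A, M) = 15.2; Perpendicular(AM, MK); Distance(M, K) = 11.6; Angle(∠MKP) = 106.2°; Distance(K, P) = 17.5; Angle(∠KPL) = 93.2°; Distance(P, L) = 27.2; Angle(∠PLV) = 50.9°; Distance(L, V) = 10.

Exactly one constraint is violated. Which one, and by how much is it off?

Distance(L, V) = 10 — off by 3.30.

D = (0.00, 0.00) ✓; DA at -2.300° ✓; |DA| = 16.50 ✓; ∠DAM = 119.0° ✓; |AM| = 15.20 ✓; ∠(AM, MK) = 89.99° ✓; |MK| = 11.60 ✓; ∠MKP = 106.2° ✓; |KP| = 17.50 ✓; ∠KPL = 93.20° ✓; |PL| = 27.20 ✓; ∠PLV = 50.90° ✓; |LV| = 6.700 ✗.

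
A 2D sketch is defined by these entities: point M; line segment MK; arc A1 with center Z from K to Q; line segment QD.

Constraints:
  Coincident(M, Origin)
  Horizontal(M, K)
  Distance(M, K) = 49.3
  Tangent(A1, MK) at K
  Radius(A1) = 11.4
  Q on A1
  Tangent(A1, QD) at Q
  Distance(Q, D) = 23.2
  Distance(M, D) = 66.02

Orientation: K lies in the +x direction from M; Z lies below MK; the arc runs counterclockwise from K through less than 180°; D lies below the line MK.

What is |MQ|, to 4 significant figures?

44.46

Checks: |MK| = 49.30 ✓; |ZQ| = 11.40 ✓; ∠(ZQ, QD) = 90.00° ✓; |QD| = 23.20 ✓; |MD| = 66.02 ✓.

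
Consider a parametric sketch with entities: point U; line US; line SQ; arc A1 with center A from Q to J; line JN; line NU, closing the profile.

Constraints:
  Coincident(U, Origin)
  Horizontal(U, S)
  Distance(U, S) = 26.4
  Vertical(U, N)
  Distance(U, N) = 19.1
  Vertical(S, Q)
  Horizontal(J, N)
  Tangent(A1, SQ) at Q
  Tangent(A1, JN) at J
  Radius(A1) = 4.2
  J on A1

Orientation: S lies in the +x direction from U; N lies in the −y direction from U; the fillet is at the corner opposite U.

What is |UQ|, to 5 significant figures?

30.315

U is at the origin; U and S share the same y with |US| = 26.4 and S on the +x side, so S = (26.400, 0.0000). UN is vertical with |UN| = 19.1 and N on the −y side, so N = (0.0000, -19.100). The virtual corner opposite U is at (26.400, -19.100). Tangency of A1 to SQ means the radius AQ is perpendicular to SQ and the tangent condition forces AJ to be normal to JN, with radius 4.2, so the center A sits 4.2 in from both sides at A = (22.200, -14.900). That places the tangent points at Q = (26.400, -14.900) on SQ and J = (22.200, -19.100) on JN. Then |UQ| = |Q − U| = 30.315.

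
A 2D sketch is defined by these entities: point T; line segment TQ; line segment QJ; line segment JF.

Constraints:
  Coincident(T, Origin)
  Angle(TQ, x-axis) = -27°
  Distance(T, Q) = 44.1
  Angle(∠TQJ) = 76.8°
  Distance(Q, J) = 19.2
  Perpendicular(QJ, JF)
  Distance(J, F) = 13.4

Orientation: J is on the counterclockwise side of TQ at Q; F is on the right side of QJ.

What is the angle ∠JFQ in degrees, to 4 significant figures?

55.09°

T is at the origin; TQ runs at -27.0° with length 44.1, so Q = 44.1·(cos -27.0°, sin -27.0°) = (39.29, -20.02). ∠TQJ = 76.8°, so QJ runs at -27.0° + (180° − 76.8°) = 76.20° from the x-axis; with |QJ| = 19.2, J = Q + 19.2·(cos 76.20°, sin 76.20°) = (43.87, -1.375). QJ is perpendicular to JF; with |JF| = 13.4 on the right of QJ, F = J + 13.4·(0.9711, -0.2385) = (56.89, -4.572). Then cos ∠JFQ = FJ·FQ / (|FJ||FQ|), giving 55.09°.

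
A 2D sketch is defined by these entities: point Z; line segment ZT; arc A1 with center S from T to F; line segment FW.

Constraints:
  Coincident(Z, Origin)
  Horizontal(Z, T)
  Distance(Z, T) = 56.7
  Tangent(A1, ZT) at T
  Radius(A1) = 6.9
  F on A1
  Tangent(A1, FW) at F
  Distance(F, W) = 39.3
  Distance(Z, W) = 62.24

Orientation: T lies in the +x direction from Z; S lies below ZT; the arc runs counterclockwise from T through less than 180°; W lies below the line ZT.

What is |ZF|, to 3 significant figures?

50.2

Checks: |SF| = 6.900 ✓; ∠(SF, FW) = 90.00° ✓; |FW| = 39.30 ✓; |ZW| = 62.24 ✓.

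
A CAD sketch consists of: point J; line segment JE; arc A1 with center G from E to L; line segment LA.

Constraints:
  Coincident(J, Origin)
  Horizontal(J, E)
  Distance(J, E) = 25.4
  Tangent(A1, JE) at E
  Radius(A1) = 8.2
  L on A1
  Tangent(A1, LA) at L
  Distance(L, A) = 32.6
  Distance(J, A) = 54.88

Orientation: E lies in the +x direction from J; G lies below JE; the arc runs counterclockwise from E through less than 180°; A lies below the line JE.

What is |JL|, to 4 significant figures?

22.96

J is at the origin; J and E share the same y with |JE| = 25.4 and E on the +x side, so E = (25.40, 0.000). Since A1 is tangent to JE there, GE ⟂ JE, so G = E + (0, -8.2) = (25.40, -8.200). Since GL ⟂ LA (tangency), |GA| = √(8.2² + 32.6²) = 33.62 regardless of where L sits on A1. So A lies on both circle(J, 54.88) and circle(G, 33.62); the below-JE intersection is A = (38.41, -39.19). L is the foot of the tangent from A: L = (18.84, -13.12).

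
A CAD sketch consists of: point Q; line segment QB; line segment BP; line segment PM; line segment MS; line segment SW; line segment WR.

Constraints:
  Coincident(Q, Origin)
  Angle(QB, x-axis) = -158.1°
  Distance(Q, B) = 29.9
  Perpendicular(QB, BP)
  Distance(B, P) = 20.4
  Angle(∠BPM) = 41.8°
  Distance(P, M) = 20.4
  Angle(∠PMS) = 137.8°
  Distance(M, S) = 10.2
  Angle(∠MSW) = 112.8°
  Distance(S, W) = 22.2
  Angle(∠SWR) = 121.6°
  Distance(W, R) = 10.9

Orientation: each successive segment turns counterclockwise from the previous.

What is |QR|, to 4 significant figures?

46.26

Q is at the origin; QB runs at -158.1° with length 29.9, so B = (-27.74, -11.15). QB is perpendicular to BP, so BP runs at -68.10°; with |BP| = 20.4, P = (-20.13, -30.08). ∠BPM = 41.8° gives PM at 70.10° from the x-axis; with |PM| = 20.4, M = (-13.19, -10.90). ∠PMS = 137.8° gives MS at 112.3° from the x-axis; with |MS| = 10.2, S = (-17.06, -1.461). ∠MSW = 112.8° gives SW at 179.5° from the x-axis; with |SW| = 22.2, W = (-39.26, -1.267). ∠SWR = 121.6° gives WR at -122.1° from the x-axis; with |WR| = 10.9, R = (-45.05, -10.50). Then |QR| = |R − Q| = 46.26.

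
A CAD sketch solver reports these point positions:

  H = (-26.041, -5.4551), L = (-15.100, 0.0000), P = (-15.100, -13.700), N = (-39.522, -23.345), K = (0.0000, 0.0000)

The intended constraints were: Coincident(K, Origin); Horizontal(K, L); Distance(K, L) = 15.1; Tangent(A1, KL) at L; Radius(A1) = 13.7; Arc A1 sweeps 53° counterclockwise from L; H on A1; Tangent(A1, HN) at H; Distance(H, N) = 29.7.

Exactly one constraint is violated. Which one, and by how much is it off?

Distance(H, N) = 29.7 — off by 7.30.

K = (0.00, 0.00) ✓; K.y = 0.00, L.y = 0.00 ✓; |KL| = 15.10 ✓; ∠(PL, LK) = 90.00° ✓; |PL| = 13.70 ✓; bearing(P→H) − bearing(P→L) = 53.00° ✓; |PH| = 13.70 ✓; ∠(PH, HN) = 90.00° ✓; |HN| = 22.40 ✗.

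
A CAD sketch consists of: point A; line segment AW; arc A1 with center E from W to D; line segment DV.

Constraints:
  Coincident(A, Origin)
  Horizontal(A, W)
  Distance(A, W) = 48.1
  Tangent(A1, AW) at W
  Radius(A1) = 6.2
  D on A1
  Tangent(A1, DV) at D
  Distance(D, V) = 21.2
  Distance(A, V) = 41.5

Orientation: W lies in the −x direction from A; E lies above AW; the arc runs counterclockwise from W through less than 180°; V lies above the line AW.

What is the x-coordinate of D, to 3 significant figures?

-42.4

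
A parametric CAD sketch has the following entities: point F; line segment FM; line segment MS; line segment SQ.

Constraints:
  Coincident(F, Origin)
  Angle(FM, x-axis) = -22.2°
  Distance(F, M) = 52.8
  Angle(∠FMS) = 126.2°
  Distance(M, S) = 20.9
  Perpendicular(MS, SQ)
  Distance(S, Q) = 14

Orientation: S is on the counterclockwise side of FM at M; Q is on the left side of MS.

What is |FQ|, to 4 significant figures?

59.42

F is at the origin; FM runs at -22.2° with length 52.8, so M = 52.8·(cos -22.2°, sin -22.2°) = (48.89, -19.95). ∠FMS = 126.2°, so MS runs at -22.2° + (180° − 126.2°) = 31.60° from the x-axis; with |MS| = 20.9, S = M + 20.9·(cos 31.60°, sin 31.60°) = (66.69, -8.999). MS is perpendicular to SQ; with |SQ| = 14.0 on the left of MS, Q = S + 14.0·(-0.5240, 0.8517) = (59.35, 2.925). Then |FQ| = |Q − F| = 59.42.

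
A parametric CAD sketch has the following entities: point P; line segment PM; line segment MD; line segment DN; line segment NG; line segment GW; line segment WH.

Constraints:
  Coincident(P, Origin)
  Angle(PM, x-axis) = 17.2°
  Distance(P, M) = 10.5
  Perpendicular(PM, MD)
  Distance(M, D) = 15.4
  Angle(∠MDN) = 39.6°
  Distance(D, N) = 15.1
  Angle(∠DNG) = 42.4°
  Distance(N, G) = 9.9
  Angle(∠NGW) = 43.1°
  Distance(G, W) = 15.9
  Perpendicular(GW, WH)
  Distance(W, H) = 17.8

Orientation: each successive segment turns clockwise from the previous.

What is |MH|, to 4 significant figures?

23.07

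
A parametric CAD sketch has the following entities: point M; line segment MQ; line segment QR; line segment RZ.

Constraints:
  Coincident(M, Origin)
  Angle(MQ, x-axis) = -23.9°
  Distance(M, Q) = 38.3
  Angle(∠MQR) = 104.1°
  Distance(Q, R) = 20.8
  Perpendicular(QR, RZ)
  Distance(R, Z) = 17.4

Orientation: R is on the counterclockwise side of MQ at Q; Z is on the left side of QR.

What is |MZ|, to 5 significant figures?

36.024

M is at the origin; MQ runs at -23.9° with length 38.3, so Q = 38.3·(cos -23.9°, sin -23.9°) = (35.016, -15.517). ∠MQR = 104.1°, so QR runs at -23.9° + (180° − 104.1°) = 52.000° from the x-axis; with |QR| = 20.8, R = Q + 20.8·(cos 52.000°, sin 52.000°) = (47.822, 0.87370). QR ⟂ RZ; with |RZ| = 17.4 on the left of QR, Z = R + 17.4·(-0.78801, 0.61566) = (34.110, 11.586). Then |MZ| = |Z − M| = 36.024.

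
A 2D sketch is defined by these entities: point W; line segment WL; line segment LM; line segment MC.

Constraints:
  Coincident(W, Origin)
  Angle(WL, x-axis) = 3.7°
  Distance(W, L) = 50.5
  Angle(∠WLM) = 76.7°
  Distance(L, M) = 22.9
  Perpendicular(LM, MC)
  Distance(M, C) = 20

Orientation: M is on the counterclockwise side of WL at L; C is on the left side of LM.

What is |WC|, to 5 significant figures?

31.253

∠WLM = 76.7°, so LM runs at 3.7° + (180° − 76.7°) = 107.00° from the x-axis; with |LM| = 22.9, M = L + 22.9·(cos 107.00°, sin 107.00°) = (43.699, 25.158). LM is perpendicular to MC; with |MC| = 20.0 on the left of LM, C = M + 20.0·(-0.95630, -0.29237) = (24.573, 19.311). Then |WC| = |C − W| = 31.253.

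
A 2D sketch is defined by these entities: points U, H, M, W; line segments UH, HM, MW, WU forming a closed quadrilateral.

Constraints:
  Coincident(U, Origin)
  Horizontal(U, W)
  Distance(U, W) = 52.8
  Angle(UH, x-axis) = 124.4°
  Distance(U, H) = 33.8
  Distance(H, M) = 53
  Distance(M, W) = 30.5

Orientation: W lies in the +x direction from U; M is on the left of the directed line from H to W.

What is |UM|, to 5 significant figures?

41.305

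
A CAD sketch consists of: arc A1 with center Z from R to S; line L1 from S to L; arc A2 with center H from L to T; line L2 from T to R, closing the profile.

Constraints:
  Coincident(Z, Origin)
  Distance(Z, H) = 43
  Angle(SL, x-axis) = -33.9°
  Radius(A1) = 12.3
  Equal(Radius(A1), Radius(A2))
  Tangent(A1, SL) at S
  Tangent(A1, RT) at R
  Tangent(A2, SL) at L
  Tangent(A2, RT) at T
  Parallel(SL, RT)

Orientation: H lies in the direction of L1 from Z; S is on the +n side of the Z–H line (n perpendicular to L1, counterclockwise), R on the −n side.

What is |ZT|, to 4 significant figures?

44.72

The slot axis is L1's direction at -33.9°, so u = (cos -33.9°, sin -33.9°) = (0.8300, -0.5577) and n = (−sin -33.9°, cos -33.9°) = (0.5577, 0.8300). Z is at the origin and H lies 43.0 along u from Z, so H = 43.0·u = (35.69, -23.98). Tangency of A1 to both parallel lines with radius 12.3 puts S and R at Z ± 12.3·n: S = (6.860, 10.21), R = (-6.860, -10.21). Equal radii place L and T the same way about H: L = H + 12.3·n = (42.55, -13.77), T = H − 12.3·n = (28.83, -34.19). Then |ZT| = |T − Z| = 44.72.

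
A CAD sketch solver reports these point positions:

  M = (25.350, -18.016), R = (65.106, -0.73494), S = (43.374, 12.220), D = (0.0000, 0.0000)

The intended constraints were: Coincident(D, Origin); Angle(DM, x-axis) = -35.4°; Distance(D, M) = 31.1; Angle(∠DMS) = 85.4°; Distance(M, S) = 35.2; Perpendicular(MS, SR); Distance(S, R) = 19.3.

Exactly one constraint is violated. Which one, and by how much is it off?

Distance(S, R) = 19.3 — off by 6.00.

D = (0.00, 0.00) ✓; DM at -35.40° ✓; |DM| = 31.10 ✓; ∠DMS = 85.40° ✓; |MS| = 35.20 ✓; ∠(MS, SR) = 90.00° ✓; |SR| = 25.30 ✗.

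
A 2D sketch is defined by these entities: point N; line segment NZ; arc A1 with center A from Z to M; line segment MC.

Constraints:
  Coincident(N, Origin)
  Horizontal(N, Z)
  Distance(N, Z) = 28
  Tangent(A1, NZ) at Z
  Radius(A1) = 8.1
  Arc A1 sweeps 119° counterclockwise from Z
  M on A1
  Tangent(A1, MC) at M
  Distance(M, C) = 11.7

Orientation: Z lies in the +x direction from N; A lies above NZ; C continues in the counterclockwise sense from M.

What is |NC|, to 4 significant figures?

36.89

N is at the origin; NZ is horizontal with |NZ| = 28.0 and Z on the +x side, so Z = (28.00, 0.000). The tangent condition forces AZ to be normal to NZ, so A = Z + (0, 8.1) = (28.00, 8.100). On A1, Z sits at bearing -90° from A; a 119° counterclockwise sweep puts M at bearing 29°, so M = A + 8.1·(cos 29°, sin 29°) = (35.08, 12.03). Tangency of A1 to MC means the radius AM is perpendicular to MC, so MC runs along (−sin 29°, cos 29°); with |MC| = 11.7, C = (29.41, 22.26). Then |NC| = |C − N| = 36.89.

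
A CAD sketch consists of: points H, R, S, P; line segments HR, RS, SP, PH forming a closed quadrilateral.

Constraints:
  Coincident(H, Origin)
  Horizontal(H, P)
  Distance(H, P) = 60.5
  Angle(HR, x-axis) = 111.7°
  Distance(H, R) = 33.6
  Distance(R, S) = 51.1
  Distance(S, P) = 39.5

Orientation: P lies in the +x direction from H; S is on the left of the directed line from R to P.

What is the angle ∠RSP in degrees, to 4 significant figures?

121.7°

Checks: |RS| = 51.10 ✓; |SP| = 39.50 ✓.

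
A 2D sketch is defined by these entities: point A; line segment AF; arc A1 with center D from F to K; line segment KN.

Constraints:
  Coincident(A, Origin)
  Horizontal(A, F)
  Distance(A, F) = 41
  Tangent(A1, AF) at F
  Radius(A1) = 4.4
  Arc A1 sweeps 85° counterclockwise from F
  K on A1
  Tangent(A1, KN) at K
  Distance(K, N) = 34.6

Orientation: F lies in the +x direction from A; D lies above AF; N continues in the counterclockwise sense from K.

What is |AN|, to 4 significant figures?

61.83

A is at the origin; AF is horizontal with |AF| = 41.0 and F on the +x side, so F = (41.00, 0.000). A1 meets AF tangentially, so DF is at right angles to AF, so D = F + (0, 4.4) = (41.00, 4.400). On A1, F sits at bearing -90° from D; an 85° counterclockwise sweep puts K at bearing -5°, so K = D + 4.4·(cos -5°, sin -5°) = (45.38, 4.017). Tangency of A1 to KN means the radius DK is perpendicular to KN, so KN runs along (−sin -5°, cos -5°); with |KN| = 34.6, N = (48.40, 38.48). Then |AN| = |N − A| = 61.83.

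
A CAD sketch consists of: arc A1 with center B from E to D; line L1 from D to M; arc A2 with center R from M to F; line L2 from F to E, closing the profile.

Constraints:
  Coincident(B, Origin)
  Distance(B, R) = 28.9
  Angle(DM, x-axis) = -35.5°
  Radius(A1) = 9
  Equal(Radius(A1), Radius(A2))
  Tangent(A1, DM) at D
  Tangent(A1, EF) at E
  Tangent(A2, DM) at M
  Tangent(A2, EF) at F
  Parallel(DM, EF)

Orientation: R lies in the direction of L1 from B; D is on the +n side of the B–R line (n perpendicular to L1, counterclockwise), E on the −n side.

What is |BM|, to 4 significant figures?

30.27

The slot axis is L1's direction at -35.5°, so u = (cos -35.5°, sin -35.5°) = (0.8141, -0.5807) and n = (−sin -35.5°, cos -35.5°) = (0.5807, 0.8141). B is at the origin and R lies 28.9 along u from B, so R = 28.9·u = (23.53, -16.78). Tangency of A1 to both parallel lines with radius 9.0 puts D and E at B ± 9.0·n: D = (5.226, 7.327), E = (-5.226, -7.327). Equal radii place M and F the same way about R: M = R + 9.0·n = (28.75, -9.455), F = R − 9.0·n = (18.30, -24.11). Then |BM| = |M − B| = 30.27.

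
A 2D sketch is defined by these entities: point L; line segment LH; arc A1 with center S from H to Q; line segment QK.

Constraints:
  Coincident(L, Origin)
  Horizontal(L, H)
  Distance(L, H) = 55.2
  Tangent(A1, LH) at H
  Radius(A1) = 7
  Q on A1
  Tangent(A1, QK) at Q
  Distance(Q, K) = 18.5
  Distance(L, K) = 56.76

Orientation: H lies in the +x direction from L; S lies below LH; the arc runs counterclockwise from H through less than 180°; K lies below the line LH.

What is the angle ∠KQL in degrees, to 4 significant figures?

105.8°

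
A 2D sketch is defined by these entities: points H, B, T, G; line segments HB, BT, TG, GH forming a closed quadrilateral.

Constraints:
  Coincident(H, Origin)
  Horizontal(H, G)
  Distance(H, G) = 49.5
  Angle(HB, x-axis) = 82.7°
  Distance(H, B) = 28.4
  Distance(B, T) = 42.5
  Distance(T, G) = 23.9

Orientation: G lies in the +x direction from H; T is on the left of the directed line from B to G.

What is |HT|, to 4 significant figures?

51.59

H is at the origin; HG is horizontal with |HG| = 49.5 and G in +x, so G = (49.5, 0). HB runs at 82.7° with |HB| = 28.4, so B = (3.609, 28.17). T is determined by |BT| = 42.5 and |TG| = 23.9 together: it lies at the intersection of circle(B, 42.5) and circle(G, 23.9). With |BG| = 53.85, the foot of the radical line on BG is 38.39 from B and the perpendicular offset is √(42.5² − 38.39²) = 18.23. Taking the left-of-BG solution: T = (45.86, 23.62).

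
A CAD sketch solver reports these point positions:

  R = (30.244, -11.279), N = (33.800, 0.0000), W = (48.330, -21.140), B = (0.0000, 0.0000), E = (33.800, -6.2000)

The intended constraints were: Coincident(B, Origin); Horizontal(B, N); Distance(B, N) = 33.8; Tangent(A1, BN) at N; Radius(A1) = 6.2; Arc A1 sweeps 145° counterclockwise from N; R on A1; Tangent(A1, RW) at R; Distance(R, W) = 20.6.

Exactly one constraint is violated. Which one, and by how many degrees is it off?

Tangent(A1, RW) at R — off by 6.40°.

B = (0.00, 0.00) ✓; B.y = 0.00, N.y = 0.00 ✓; |BN| = 33.80 ✓; ∠(EN, NB) = 90.00° ✓; |EN| = 6.200 ✓; bearing(E→R) − bearing(E→N) = 145.0° ✓; |ER| = 6.200 ✓; ∠(ER, RW) = 83.60° ✗; |RW| = 20.60 ✓.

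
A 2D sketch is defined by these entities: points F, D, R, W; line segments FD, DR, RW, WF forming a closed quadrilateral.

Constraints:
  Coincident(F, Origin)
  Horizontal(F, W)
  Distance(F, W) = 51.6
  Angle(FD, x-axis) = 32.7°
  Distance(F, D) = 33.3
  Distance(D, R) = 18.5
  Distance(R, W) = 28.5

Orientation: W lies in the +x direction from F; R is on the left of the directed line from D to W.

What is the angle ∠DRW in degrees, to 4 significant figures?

74.89°

F is at the origin; FW is horizontal with |FW| = 51.6 and W in +x, so W = (51.6, 0). FD runs at 32.7° with |FD| = 33.3, so D = (28.02, 17.99). R is determined by |DR| = 18.5 and |RW| = 28.5 together: it lies at the intersection of circle(D, 18.5) and circle(W, 28.5). With |DW| = 29.66, the foot of the radical line on DW is 6.905 from D and the perpendicular offset is √(18.5² − 6.905²) = 17.16. Taking the left-of-DW solution: R = (43.92, 27.45).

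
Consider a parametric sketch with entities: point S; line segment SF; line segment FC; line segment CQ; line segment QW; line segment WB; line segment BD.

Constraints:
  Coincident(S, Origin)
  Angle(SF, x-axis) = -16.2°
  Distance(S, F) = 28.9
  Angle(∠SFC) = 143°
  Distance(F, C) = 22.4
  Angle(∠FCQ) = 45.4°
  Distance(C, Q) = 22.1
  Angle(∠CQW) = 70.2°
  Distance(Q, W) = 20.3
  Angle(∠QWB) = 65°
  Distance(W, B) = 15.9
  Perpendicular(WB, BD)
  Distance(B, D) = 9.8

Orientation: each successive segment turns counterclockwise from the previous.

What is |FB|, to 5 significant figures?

14.275

S is at the origin; SF runs at -16.2° with length 28.9, so F = (27.752, -8.0628). ∠SFC = 143.0° gives FC at 20.800° from the x-axis; with |FC| = 22.4, C = (48.693, -0.10845). ∠FCQ = 45.4° gives CQ at 155.40° from the x-axis; with |CQ| = 22.1, Q = (28.598, 9.0914). ∠CQW = 70.2° gives QW at -94.800° from the x-axis; with |QW| = 20.3, W = (26.900, -11.137). ∠QWB = 65.0° gives WB at 20.200° from the x-axis; with |WB| = 15.9, B = (41.822, -5.6472). Then |FB| = |B − F| = 14.275.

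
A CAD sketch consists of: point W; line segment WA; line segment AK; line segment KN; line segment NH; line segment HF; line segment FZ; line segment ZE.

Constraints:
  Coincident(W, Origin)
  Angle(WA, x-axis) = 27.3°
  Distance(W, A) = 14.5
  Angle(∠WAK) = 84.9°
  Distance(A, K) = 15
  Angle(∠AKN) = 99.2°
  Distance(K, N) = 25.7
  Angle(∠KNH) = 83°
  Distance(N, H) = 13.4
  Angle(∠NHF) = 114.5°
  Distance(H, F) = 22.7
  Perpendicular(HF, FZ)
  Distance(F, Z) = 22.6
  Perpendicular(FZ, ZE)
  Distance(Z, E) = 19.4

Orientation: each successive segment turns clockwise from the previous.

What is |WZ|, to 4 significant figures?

23.85

W is at the origin; WA runs at 27.3° with length 14.5, so A = (12.88, 6.650). ∠WAK = 84.9° gives AK at -67.80° from the x-axis; with |AK| = 15.0, K = (18.55, -7.238). ∠AKN = 99.2° gives KN at -148.6° from the x-axis; with |KN| = 25.7, N = (-3.384, -20.63). ∠KNH = 83.0° gives NH at 114.4° from the x-axis; with |NH| = 13.4, H = (-8.919, -8.424). ∠NHF = 114.5° gives HF at 48.90° from the x-axis; with |HF| = 22.7, F = (6.003, 8.681). HF ⟂ FZ, so FZ runs at -41.10°; with |FZ| = 22.6, Z = (23.03, -6.175). Then |WZ| = |Z − W| = 23.85.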